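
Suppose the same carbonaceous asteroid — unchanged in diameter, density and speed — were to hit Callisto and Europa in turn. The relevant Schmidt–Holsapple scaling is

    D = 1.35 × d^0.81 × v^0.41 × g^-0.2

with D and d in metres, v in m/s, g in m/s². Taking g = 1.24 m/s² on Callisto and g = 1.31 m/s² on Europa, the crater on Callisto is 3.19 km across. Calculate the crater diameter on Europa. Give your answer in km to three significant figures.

All impactor-dependent factors cancel in the ratio, leaving D_Europa/D_Callisto = (g_Europa/g_Callisto)^-0.2.
(1.31/1.24)^-0.2 = 1.056^-0.2 = 0.9892
D_Europa = 0.9892 × 3.19 km = 3.16 km

D ≈ 3.16 km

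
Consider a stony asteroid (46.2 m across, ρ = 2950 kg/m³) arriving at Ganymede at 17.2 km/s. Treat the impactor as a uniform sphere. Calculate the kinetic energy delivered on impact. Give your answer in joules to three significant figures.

v = 17200 m/s.
Mass m = (π/6) ρ d³ = (π/6) × 2950 × (46.2)³ = 1.523 × 10^8 kg
E = ½ m v² = 0.5 × 1.523 × 10^8 × (17200)² = 2.253 × 10^16 J

E ≈ 2.25 × 10^16 J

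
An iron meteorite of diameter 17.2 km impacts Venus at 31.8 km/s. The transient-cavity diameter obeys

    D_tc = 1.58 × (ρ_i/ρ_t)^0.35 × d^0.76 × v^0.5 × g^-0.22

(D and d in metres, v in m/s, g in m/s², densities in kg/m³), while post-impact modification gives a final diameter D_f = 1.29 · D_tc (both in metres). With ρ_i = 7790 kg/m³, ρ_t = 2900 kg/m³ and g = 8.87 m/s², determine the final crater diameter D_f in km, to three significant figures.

D_f ≈ 526 km

In SI: d = 17200 m, v = 31800 m/s.
(ρ_i/ρ_t)^0.35 = (7790/2900)^0.35 = 1.413
d^0.76 = 17200^0.76 = 1656
v^0.5 = 31800^0.5 = 178.3
g^-0.22 = 8.87^-0.22 = 0.6187
D_tc = 1.58 × 1.413 × 1656 × 178.3 × 0.6187 = 4.078 × 10^5 m
D_f = 1.29 × 4.078 × 10^5 = 5.261 × 10^5 m
     = 526.1 km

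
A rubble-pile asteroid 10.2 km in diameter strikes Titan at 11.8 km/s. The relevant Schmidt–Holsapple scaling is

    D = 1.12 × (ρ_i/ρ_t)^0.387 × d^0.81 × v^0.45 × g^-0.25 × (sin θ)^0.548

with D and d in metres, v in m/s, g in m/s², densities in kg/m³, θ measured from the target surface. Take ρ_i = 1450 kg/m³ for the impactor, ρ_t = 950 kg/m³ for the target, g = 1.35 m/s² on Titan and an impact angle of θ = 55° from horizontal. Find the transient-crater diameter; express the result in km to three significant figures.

D ≈ 132 km

In SI units: d = 10200 m, v = 11800 m/s.
(ρ_i/ρ_t)^0.387 = (1450/950)^0.387 = 1.178
d^0.81 = 10200^0.81 = 1766
v^0.45 = 11800^0.45 = 67.97
g^-0.25 = 1.35^-0.25 = 0.9277
(sin 55°)^0.548 = 0.8192^0.548 = 0.8965
D = 1.12 × 1.178 × 1766 × 67.97 × 0.9277 × 0.8965 = 1.317 × 10^5 m
   = 131.7 km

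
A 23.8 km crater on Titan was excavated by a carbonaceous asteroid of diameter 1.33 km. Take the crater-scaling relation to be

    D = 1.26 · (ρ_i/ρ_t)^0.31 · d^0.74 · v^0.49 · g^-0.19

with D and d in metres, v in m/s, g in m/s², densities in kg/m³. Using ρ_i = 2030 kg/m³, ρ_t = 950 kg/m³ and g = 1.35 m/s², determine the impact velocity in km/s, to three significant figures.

v ≈ 7.10 km/s

Rearranging for v: v = [D / (1.26 · (2030/950)^0.31 · 1330^0.74 · 1.35^-0.19)]^(1/0.49).
D = 23800 m.
(2030/950)^0.31 = 1.265
1330^0.74 = 205.0
1.35^-0.19 = 0.9446
Denominator = 1.26 × 1.265 × 205.0 × 0.9446 = 308.6
D / 308.6 = 23800 / 308.6 = 77.12
v = 77.12^(1/0.49) = 77.12^2.0408 = 7101 m/s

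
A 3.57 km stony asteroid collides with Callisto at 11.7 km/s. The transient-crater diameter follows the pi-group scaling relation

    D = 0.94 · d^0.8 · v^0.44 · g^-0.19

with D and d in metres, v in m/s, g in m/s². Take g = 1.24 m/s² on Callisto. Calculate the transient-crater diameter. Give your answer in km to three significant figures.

D ≈ 38.7 km

In SI units: d = 3570 m, v = 11700 m/s.
d^0.8 = 3570^0.8 = 695.2
v^0.44 = 11700^0.44 = 61.66
g^-0.19 = 1.24^-0.19 = 0.9600
D = 0.94 × 695.2 × 61.66 × 0.9600 = 38682 m
   = 38.68 km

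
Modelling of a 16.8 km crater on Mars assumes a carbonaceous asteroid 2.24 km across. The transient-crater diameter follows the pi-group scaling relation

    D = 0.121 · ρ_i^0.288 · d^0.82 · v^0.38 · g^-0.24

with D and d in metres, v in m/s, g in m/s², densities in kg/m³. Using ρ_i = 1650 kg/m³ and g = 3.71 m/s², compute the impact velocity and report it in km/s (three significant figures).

v ≈ 16.8 km/s

Rearranging for v: v = [D / (0.121 · 1650^0.288 · 2240^0.82 · 3.71^-0.24)]^(1/0.38).
D = 16800 m.
1650^0.288 = 8.446
2240^0.82 = 558.7
3.71^-0.24 = 0.7300
Denominator = 0.121 × 8.446 × 558.7 × 0.7300 = 416.8
D / 416.8 = 16800 / 416.8 = 40.31
v = 40.31^(1/0.38) = 40.31^2.6316 = 16780 m/s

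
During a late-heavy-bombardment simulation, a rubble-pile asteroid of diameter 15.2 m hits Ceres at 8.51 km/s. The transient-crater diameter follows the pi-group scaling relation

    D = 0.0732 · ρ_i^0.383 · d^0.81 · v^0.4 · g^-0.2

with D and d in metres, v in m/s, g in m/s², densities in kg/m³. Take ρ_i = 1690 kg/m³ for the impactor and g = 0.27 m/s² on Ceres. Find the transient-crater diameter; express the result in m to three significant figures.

D ≈ 554 m

In SI units: v = 8510 m/s.
ρ_i^0.383 = 1690^0.383 = 17.23
d^0.81 = 15.2^0.81 = 9.063
v^0.4 = 8510^0.4 = 37.32
g^-0.2 = 0.27^-0.2 = 1.299
D = 0.0732 × 17.23 × 9.063 × 37.32 × 1.299 = 554.1 m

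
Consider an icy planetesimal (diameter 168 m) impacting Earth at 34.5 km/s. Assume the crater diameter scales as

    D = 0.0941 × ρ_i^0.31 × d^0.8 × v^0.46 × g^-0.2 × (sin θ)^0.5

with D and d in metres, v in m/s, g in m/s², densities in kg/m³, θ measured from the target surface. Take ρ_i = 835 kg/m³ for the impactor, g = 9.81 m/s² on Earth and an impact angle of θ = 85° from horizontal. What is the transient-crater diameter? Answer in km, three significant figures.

D ≈ 3.53 km

In SI units: v = 34500 m/s.
ρ_i^0.31 = 835^0.31 = 8.049
d^0.8 = 168^0.8 = 60.29
v^0.46 = 34500^0.46 = 122.3
g^-0.2 = 9.81^-0.2 = 0.6334
(sin 85°)^0.5 = 0.9962^0.5 = 0.9981
D = 0.0941 × 8.049 × 60.29 × 122.3 × 0.6334 × 0.9981 = 3531 m
   = 3.531 km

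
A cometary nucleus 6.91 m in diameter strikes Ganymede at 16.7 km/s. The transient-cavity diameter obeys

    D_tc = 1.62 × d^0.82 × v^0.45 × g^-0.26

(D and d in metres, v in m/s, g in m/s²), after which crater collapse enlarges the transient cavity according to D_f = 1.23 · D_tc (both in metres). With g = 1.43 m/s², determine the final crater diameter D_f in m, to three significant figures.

D_f ≈ 704 m

v = 16700 m/s.
d^0.82 = 6.91^0.82 = 4.879
v^0.45 = 16700^0.45 = 79.47
g^-0.26 = 1.43^-0.26 = 0.9112
D_tc = 1.62 × 4.879 × 79.47 × 0.9112 = 572.4 m
D_f = 1.23 × 572.4 = 704.1 m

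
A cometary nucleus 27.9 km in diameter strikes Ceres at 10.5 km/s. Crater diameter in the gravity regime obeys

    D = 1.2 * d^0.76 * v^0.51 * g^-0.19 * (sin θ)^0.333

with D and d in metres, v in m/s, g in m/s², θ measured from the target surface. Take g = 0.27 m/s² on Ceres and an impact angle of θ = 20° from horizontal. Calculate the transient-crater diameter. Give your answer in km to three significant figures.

In SI units: d = 27900 m, v = 10500 m/s.
d^0.76 = 27900^0.76 = 2391
v^0.51 = 10500^0.51 = 112.4
g^-0.19 = 0.27^-0.19 = 1.282
(sin 20°)^0.333 = 0.3420^0.333 = 0.6996
D = 1.2 × 2391 × 112.4 × 1.282 × 0.6996 = 2.892 × 10^5 m
   = 289.2 km

D ≈ 289 km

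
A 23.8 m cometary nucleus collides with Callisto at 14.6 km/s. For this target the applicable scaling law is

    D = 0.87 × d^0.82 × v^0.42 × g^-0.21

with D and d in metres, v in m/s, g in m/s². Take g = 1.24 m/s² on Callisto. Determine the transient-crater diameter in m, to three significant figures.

D ≈ 628 m

In SI units: v = 14600 m/s.
d^0.82 = 23.8^0.82 = 13.45
v^0.42 = 14600^0.42 = 56.11
g^-0.21 = 1.24^-0.21 = 0.9558
D = 0.87 × 13.45 × 56.11 × 0.9558 = 627.6 m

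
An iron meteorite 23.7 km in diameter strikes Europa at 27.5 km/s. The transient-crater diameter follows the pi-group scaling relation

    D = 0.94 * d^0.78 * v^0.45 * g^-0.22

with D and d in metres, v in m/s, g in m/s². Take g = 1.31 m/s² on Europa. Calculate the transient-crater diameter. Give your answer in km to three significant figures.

D ≈ 228 km

In SI units: d = 23700 m, v = 27500 m/s.
d^0.78 = 23700^0.78 = 2584
v^0.45 = 27500^0.45 = 99.47
g^-0.22 = 1.31^-0.22 = 0.9423
D = 0.94 × 2584 × 99.47 × 0.9423 = 2.277 × 10^5 m
   = 227.7 km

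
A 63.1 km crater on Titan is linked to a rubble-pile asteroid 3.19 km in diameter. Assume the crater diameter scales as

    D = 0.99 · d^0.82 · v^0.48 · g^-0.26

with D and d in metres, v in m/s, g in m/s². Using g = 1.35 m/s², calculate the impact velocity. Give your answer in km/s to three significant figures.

v ≈ 12.4 km/s

Rearranging for v: v = [D / (0.99 · 3190^0.82 · 1.35^-0.26)]^(1/0.48).
D = 63100 m.
3190^0.82 = 746.6
1.35^-0.26 = 0.9249
Denominator = 0.99 × 746.6 × 0.9249 = 683.6
D / 683.6 = 63100 / 683.6 = 92.31
v = 92.31^(1/0.48) = 92.31^2.0833 = 12422 m/s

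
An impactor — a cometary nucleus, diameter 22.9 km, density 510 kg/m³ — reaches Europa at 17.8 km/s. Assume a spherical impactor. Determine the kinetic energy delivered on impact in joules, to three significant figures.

E ≈ 5.08 × 10^23 J

d = 22900 m; v = 17800 m/s.
Mass m = (π/6) ρ d³ = (π/6) × 510 × (22900)³ = 3.207 × 10^15 kg
E = ½ m v² = 0.5 × 3.207 × 10^15 × (17800)² = 5.081 × 10^23 J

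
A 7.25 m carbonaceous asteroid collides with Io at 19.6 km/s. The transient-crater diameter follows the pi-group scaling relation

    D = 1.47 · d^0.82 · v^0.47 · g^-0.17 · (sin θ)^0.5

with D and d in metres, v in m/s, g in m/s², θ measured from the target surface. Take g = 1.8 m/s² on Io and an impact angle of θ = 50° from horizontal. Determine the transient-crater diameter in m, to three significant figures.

In SI units: v = 19600 m/s.
d^0.82 = 7.25^0.82 = 5.075
v^0.47 = 19600^0.47 = 104.1
g^-0.17 = 1.8^-0.17 = 0.9049
(sin 50°)^0.5 = 0.7660^0.5 = 0.8752
D = 1.47 × 5.075 × 104.1 × 0.9049 × 0.8752 = 615.1 m

D ≈ 615 m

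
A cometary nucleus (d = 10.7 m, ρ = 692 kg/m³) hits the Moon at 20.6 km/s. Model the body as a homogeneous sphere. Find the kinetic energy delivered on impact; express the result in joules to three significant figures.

v = 20600 m/s.
Mass m = (π/6) ρ d³ = (π/6) × 692 × (10.7)³ = 4.439 × 10^5 kg
E = ½ m v² = 0.5 × 4.439 × 10^5 × (20600)² = 9.419 × 10^13 J

E ≈ 9.42 × 10^13 J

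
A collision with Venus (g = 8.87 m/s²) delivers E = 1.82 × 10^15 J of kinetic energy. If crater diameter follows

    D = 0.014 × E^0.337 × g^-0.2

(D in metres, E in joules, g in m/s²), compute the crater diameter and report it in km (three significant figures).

D ≈ 1.26 km

E^0.337 = (1.82 × 10^15)^0.337 = 1.389 × 10^5
g^-0.2 = 8.87^-0.2 = 0.6463
D = 0.014 × 1.389 × 10^5 × 0.6463 = 1257 m
   = 1.257 km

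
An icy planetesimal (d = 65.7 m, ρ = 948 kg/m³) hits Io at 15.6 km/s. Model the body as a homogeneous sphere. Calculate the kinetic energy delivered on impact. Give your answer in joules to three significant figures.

v = 15600 m/s.
Mass m = (π/6) ρ d³ = (π/6) × 948 × (65.7)³ = 1.408 × 10^8 kg
E = ½ m v² = 0.5 × 1.408 × 10^8 × (15600)² = 1.713 × 10^16 J

E ≈ 1.71 × 10^16 J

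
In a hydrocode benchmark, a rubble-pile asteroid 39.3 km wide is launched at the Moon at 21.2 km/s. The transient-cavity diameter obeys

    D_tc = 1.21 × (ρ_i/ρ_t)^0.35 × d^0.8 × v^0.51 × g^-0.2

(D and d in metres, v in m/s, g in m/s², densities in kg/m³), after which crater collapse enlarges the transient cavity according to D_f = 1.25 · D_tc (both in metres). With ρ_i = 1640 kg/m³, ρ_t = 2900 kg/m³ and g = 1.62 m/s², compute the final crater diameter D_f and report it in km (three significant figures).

D_f ≈ 857 km

In SI: d = 39300 m, v = 21200 m/s.
(ρ_i/ρ_t)^0.35 = (1640/2900)^0.35 = 0.8191
d^0.8 = 39300^0.8 = 4737
v^0.51 = 21200^0.51 = 160.9
g^-0.2 = 1.62^-0.2 = 0.9080
D_tc = 1.21 × 0.8191 × 4737 × 160.9 × 0.9080 = 6.859 × 10^5 m
D_f = 1.25 × 6.859 × 10^5 = 8.574 × 10^5 m
     = 857.4 km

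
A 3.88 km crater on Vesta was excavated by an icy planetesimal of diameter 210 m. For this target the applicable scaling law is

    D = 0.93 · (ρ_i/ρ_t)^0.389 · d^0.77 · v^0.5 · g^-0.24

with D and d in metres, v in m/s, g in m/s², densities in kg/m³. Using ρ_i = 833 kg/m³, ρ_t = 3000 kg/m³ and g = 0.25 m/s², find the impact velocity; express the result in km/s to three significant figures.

v ≈ 6.43 km/s

Rearranging for v: v = [D / (0.93 · (833/3000)^0.389 · 210^0.77 · 0.25^-0.24)]^(1/0.5).
D = 3880 m.
(833/3000)^0.389 = 0.6075
210^0.77 = 61.39
0.25^-0.24 = 1.395
Denominator = 0.93 × 0.6075 × 61.39 × 1.395 = 48.38
D / 48.38 = 3880 / 48.38 = 80.20
v = 80.20^(1/0.5) = 80.20^2 = 6432 m/s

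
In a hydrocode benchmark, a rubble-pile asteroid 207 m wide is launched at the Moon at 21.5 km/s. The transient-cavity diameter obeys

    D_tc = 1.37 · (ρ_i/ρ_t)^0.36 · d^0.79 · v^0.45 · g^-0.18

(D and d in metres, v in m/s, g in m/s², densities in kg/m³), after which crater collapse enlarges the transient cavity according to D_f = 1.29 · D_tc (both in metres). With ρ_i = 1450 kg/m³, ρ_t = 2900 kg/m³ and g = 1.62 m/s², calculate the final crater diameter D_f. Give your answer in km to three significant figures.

v = 21500 m/s.
(ρ_i/ρ_t)^0.36 = (1450/2900)^0.36 = 0.7792
d^0.79 = 207^0.79 = 67.55
v^0.45 = 21500^0.45 = 89.04
g^-0.18 = 1.62^-0.18 = 0.9168
D_tc = 1.37 × 0.7792 × 67.55 × 89.04 × 0.9168 = 5886 m
D_f = 1.29 × 5886 = 7593 m
     = 7.593 km

D_f ≈ 7.59 km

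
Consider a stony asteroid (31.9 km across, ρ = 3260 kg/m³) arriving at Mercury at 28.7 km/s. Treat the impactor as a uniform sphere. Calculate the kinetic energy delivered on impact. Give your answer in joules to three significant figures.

d = 31900 m; v = 28700 m/s.
Mass m = (π/6) ρ d³ = (π/6) × 3260 × (31900)³ = 5.541 × 10^16 kg
E = ½ m v² = 0.5 × 5.541 × 10^16 × (28700)² = 2.282 × 10^25 J

E ≈ 2.28 × 10^25 J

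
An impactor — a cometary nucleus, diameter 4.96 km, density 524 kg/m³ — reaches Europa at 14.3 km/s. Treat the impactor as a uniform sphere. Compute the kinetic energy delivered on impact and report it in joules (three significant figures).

E ≈ 3.42 × 10^21 J

d = 4960 m; v = 14300 m/s.
Mass m = (π/6) ρ d³ = (π/6) × 524 × (4960)³ = 3.348 × 10^13 kg
E = ½ m v² = 0.5 × 3.348 × 10^13 × (14300)² = 3.423 × 10^21 J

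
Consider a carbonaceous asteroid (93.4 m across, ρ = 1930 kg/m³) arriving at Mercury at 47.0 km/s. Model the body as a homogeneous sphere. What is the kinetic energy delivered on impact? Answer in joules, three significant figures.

E ≈ 9.09 × 10^17 J

v = 47000 m/s.
Mass m = (π/6) ρ d³ = (π/6) × 1930 × (93.4)³ = 8.234 × 10^8 kg
E = ½ m v² = 0.5 × 8.234 × 10^8 × (47000)² = 9.094 × 10^17 J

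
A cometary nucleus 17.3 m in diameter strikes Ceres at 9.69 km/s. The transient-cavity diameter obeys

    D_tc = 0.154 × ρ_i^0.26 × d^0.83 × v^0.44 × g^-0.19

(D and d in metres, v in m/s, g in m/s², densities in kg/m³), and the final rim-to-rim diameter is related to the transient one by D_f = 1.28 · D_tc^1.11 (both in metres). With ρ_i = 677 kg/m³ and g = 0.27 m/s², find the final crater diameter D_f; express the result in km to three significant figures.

D_f ≈ 1.70 km

v = 9690 m/s.
ρ_i^0.26 = 677^0.26 = 5.444
d^0.83 = 17.3^0.83 = 10.66
v^0.44 = 9690^0.44 = 56.75
g^-0.19 = 0.27^-0.19 = 1.282
D_tc = 0.154 × 5.444 × 10.66 × 56.75 × 1.282 = 650.2 m
D_f = 1.28 × (650.2)^1.11 = 1697 m
     = 1.697 km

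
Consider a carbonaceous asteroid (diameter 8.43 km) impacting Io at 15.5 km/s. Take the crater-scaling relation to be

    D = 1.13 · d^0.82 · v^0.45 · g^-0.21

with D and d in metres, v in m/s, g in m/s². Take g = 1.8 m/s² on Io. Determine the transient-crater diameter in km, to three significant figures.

In SI units: d = 8430 m, v = 15500 m/s.
d^0.82 = 8430^0.82 = 1656
v^0.45 = 15500^0.45 = 76.85
g^-0.21 = 1.8^-0.21 = 0.8839
D = 1.13 × 1656 × 76.85 × 0.8839 = 1.271 × 10^5 m
   = 127.1 km

D ≈ 127 km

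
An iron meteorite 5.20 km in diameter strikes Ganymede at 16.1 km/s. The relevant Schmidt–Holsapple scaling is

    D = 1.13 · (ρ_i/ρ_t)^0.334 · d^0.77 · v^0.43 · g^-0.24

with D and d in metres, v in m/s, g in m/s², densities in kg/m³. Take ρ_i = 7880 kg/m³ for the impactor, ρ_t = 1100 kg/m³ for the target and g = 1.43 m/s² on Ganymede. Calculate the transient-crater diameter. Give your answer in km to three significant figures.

In SI units: d = 5200 m, v = 16100 m/s.
(ρ_i/ρ_t)^0.334 = (7880/1100)^0.334 = 1.930
d^0.77 = 5200^0.77 = 726.6
v^0.43 = 16100^0.43 = 64.41
g^-0.24 = 1.43^-0.24 = 0.9177
D = 1.13 × 1.930 × 726.6 × 64.41 × 0.9177 = 93667 m
   = 93.67 km

D ≈ 93.7 km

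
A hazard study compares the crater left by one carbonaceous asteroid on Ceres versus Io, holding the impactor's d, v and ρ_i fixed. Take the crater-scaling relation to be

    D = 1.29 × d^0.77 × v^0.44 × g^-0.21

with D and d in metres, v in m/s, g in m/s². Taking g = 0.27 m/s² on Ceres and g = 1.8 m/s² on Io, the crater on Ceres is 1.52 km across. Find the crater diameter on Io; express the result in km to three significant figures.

All impactor-dependent factors cancel in the ratio, leaving D_Io/D_Ceres = (g_Io/g_Ceres)^-0.21.
(1.8/0.27)^-0.21 = 6.667^-0.21 = 0.6714
D_Io = 0.6714 × 1.52 km = 1.02 km

D ≈ 1.02 km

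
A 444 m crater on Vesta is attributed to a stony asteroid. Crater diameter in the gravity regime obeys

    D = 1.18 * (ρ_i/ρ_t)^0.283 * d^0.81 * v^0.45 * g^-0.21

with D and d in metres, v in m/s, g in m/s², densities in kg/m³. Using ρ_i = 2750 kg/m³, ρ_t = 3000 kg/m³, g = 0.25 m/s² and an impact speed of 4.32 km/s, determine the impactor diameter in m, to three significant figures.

Rearranging for d: d = [D / (1.18 · (2750/3000)^0.283 · 4320^0.45 · 0.25^-0.21)]^(1/0.81).
(2750/3000)^0.283 = 0.9757
4320^0.45 = 43.25
0.25^-0.21 = 1.338
Denominator = 1.18 × 0.9757 × 43.25 × 1.338 = 66.63
D / 66.63 = 444 / 66.63 = 6.664
d = 6.664^(1/0.81) = 6.664^1.2346 = 10.40 m

d ≈ 10.4 m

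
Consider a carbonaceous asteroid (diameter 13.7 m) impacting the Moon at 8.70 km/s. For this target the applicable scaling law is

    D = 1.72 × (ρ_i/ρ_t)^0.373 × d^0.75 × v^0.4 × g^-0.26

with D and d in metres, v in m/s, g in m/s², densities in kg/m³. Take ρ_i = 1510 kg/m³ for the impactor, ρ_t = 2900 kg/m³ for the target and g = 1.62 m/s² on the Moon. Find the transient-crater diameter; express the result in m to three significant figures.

D ≈ 319 m

In SI units: v = 8700 m/s.
(ρ_i/ρ_t)^0.373 = (1510/2900)^0.373 = 0.7839
d^0.75 = 13.7^0.75 = 7.121
v^0.4 = 8700^0.4 = 37.65
g^-0.26 = 1.62^-0.26 = 0.8821
D = 1.72 × 0.7839 × 7.121 × 37.65 × 0.8821 = 318.9 m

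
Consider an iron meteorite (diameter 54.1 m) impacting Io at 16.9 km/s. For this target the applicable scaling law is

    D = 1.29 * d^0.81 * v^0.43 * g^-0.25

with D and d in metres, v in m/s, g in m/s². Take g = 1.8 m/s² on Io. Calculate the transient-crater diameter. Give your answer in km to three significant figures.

D ≈ 1.86 km

In SI units: v = 16900 m/s.
d^0.81 = 54.1^0.81 = 25.34
v^0.43 = 16900^0.43 = 65.76
g^-0.25 = 1.8^-0.25 = 0.8633
D = 1.29 × 25.34 × 65.76 × 0.8633 = 1856 m
   = 1.856 km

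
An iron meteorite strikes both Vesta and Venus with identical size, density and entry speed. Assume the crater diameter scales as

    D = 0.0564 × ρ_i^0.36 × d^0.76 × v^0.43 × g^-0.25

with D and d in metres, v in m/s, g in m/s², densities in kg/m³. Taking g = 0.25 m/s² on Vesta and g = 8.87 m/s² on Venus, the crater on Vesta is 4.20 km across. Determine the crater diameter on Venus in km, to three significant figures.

D ≈ 1.72 km

All impactor-dependent factors cancel in the ratio, leaving D_Venus/D_Vesta = (g_Venus/g_Vesta)^-0.25.
(8.87/0.25)^-0.25 = 35.48^-0.25 = 0.4097
D_Venus = 0.4097 × 4.20 km = 1.72 km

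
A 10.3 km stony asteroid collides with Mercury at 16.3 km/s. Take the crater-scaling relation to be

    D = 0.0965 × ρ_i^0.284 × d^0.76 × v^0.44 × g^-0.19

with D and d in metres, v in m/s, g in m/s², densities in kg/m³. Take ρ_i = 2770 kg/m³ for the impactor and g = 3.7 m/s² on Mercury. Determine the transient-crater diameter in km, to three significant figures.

In SI units: d = 10300 m, v = 16300 m/s.
ρ_i^0.284 = 2770^0.284 = 9.499
d^0.76 = 10300^0.76 = 1121
v^0.44 = 16300^0.44 = 71.34
g^-0.19 = 3.7^-0.19 = 0.7799
D = 0.0965 × 9.499 × 1121 × 71.34 × 0.7799 = 57172 m
   = 57.17 km

D ≈ 57.2 km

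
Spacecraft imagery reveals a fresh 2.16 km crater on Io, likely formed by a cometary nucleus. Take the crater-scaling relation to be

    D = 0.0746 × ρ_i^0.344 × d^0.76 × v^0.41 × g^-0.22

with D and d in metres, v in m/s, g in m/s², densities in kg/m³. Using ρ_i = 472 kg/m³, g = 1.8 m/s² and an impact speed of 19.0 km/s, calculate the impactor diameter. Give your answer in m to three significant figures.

d ≈ 267 m

Rearranging for d: d = [D / (0.0746 · 472^0.344 · 19000^0.41 · 1.8^-0.22)]^(1/0.76).
D = 2160 m.
472^0.344 = 8.314
19000^0.41 = 56.79
1.8^-0.22 = 0.8787
Denominator = 0.0746 × 8.314 × 56.79 × 0.8787 = 30.95
D / 30.95 = 2160 / 30.95 = 69.79
d = 69.79^(1/0.76) = 69.79^1.3158 = 266.7 m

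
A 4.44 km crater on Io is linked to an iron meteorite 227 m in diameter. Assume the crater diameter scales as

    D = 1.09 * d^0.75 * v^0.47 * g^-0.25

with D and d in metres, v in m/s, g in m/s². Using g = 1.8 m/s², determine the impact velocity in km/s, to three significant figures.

v ≈ 11.4 km/s

Rearranging for v: v = [D / (1.09 · 227^0.75 · 1.8^-0.25)]^(1/0.47).
D = 4440 m.
227^0.75 = 58.48
1.8^-0.25 = 0.8633
Denominator = 1.09 × 58.48 × 0.8633 = 55.03
D / 55.03 = 4440 / 55.03 = 80.68
v = 80.68^(1/0.47) = 80.68^2.1277 = 11403 m/s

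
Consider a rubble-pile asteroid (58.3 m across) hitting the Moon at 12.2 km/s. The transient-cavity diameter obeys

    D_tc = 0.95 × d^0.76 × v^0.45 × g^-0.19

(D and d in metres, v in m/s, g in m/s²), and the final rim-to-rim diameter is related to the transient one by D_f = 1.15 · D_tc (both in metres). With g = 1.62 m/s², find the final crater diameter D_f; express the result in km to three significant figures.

D_f ≈ 1.51 km

v = 12200 m/s.
d^0.76 = 58.3^0.76 = 21.97
v^0.45 = 12200^0.45 = 69.00
g^-0.19 = 1.62^-0.19 = 0.9124
D_tc = 0.95 × 21.97 × 69.00 × 0.9124 = 1314 m
D_f = 1.15 × 1314 = 1511 m
     = 1.511 km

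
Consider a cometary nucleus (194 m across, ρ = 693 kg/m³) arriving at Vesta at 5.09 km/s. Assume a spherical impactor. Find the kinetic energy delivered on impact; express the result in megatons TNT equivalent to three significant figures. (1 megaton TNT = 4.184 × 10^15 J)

v = 5090 m/s.
Mass m = (π/6) ρ d³ = (π/6) × 693 × (194)³ = 2.649 × 10^9 kg
E = ½ m v² = 0.5 × 2.649 × 10^9 × (5090)² = 3.432 × 10^16 J
   = 3.432 × 10^16 / 4.184×10^15 = 8.203 Mt

E ≈ 8.20 Mt TNT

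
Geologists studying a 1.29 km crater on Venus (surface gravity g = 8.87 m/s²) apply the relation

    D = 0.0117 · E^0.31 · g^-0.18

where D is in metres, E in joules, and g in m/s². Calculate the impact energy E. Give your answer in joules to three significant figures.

E ≈ 6.55 × 10^16 J

Rearranging: E = [D / (0.0117 · g^-0.18)]^(1/0.31).
D = 1290 m.
g^-0.18 = 8.87^-0.18 = 0.6751
D / (0.0117 × 0.6751) = 1290 / (7.899 × 10^-3) = 1.633 × 10^5
E = (1.633 × 10^5)^3.2258 = 6.547 × 10^16 J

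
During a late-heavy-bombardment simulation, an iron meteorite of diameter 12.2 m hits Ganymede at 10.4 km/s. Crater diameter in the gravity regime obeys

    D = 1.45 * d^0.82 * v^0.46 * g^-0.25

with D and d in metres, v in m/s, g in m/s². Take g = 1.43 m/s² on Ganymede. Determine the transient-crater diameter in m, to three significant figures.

In SI units: v = 10400 m/s.
d^0.82 = 12.2^0.82 = 7.777
v^0.46 = 10400^0.46 = 70.44
g^-0.25 = 1.43^-0.25 = 0.9145
D = 1.45 × 7.777 × 70.44 × 0.9145 = 726.4 m

D ≈ 726 m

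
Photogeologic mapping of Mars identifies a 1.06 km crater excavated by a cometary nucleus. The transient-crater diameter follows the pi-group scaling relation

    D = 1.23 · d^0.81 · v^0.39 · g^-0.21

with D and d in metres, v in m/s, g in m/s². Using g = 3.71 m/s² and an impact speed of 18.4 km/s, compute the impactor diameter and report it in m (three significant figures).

d ≈ 52.3 m

Rearranging for d: d = [D / (1.23 · 18400^0.39 · 3.71^-0.21)]^(1/0.81).
D = 1060 m.
18400^0.39 = 46.06
3.71^-0.21 = 0.7593
Denominator = 1.23 × 46.06 × 0.7593 = 43.02
D / 43.02 = 1060 / 43.02 = 24.64
d = 24.64^(1/0.81) = 24.64^1.2346 = 52.25 m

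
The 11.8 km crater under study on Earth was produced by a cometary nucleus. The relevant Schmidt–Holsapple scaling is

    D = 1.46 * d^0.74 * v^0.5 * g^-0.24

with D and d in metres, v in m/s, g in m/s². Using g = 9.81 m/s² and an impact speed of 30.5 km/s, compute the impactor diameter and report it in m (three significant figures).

d ≈ 373 m

Rearranging for d: d = [D / (1.46 · 30500^0.5 · 9.81^-0.24)]^(1/0.74).
D = 11800 m.
30500^0.5 = 174.6
9.81^-0.24 = 0.5781
Denominator = 1.46 × 174.6 × 0.5781 = 147.4
D / 147.4 = 11800 / 147.4 = 80.05
d = 80.05^(1/0.74) = 80.05^1.3514 = 373.4 m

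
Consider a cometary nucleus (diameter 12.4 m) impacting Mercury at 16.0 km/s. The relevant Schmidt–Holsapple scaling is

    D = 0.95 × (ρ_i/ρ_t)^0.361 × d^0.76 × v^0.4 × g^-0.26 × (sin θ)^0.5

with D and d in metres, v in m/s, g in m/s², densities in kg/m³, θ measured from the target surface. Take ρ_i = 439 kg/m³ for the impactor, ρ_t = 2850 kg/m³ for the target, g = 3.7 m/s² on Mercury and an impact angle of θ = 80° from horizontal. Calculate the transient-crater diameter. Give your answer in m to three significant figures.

D ≈ 111 m

In SI units: v = 16000 m/s.
(ρ_i/ρ_t)^0.361 = (439/2850)^0.361 = 0.5090
d^0.76 = 12.4^0.76 = 6.776
v^0.4 = 16000^0.4 = 48.04
g^-0.26 = 3.7^-0.26 = 0.7117
(sin 80°)^0.5 = 0.9848^0.5 = 0.9924
D = 0.95 × 0.5090 × 6.776 × 48.04 × 0.7117 × 0.9924 = 111.2 m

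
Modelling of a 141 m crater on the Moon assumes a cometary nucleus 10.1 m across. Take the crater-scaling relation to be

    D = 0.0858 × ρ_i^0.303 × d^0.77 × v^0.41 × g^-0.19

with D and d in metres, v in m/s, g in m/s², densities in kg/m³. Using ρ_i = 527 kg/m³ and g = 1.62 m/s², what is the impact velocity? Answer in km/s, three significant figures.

v ≈ 11.0 km/s

Rearranging for v: v = [D / (0.0858 · 527^0.303 · 10.1^0.77 · 1.62^-0.19)]^(1/0.41).
527^0.303 = 6.679
10.1^0.77 = 5.934
1.62^-0.19 = 0.9124
Denominator = 0.0858 × 6.679 × 5.934 × 0.9124 = 3.103
D / 3.103 = 141 / 3.103 = 45.44
v = 45.44^(1/0.41) = 45.44^2.439 = 11028 m/s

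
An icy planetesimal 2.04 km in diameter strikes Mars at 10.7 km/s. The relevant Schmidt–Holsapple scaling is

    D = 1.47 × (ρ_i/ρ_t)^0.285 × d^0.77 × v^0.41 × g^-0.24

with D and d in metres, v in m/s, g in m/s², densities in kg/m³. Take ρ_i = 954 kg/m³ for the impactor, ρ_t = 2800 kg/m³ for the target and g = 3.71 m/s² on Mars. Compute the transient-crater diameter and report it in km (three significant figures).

D ≈ 12.5 km

In SI units: d = 2040 m, v = 10700 m/s.
(ρ_i/ρ_t)^0.285 = (954/2800)^0.285 = 0.7358
d^0.77 = 2040^0.77 = 353.5
v^0.41 = 10700^0.41 = 44.88
g^-0.24 = 3.71^-0.24 = 0.7300
D = 1.47 × 0.7358 × 353.5 × 44.88 × 0.7300 = 12527 m
   = 12.53 km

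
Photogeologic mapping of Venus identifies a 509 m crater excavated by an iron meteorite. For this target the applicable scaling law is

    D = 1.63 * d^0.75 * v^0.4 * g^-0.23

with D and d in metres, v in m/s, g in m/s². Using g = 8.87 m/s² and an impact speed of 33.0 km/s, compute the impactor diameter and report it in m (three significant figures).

Rearranging for d: d = [D / (1.63 · 33000^0.4 · 8.87^-0.23)]^(1/0.75).
33000^0.4 = 64.18
8.87^-0.23 = 0.6053
Denominator = 1.63 × 64.18 × 0.6053 = 63.32
D / 63.32 = 509 / 63.32 = 8.039
d = 8.039^(1/0.75) = 8.039^1.3333 = 16.10 m

d ≈ 16.1 m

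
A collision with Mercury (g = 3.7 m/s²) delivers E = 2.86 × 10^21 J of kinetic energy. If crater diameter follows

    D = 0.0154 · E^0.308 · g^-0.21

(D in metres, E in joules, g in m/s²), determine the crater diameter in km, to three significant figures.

D ≈ 47.5 km

E^0.308 = (2.86 × 10^21)^0.308 = 4.060 × 10^6
g^-0.21 = 3.7^-0.21 = 0.7598
D = 0.0154 × 4.060 × 10^6 × 0.7598 = 47506 m
   = 47.51 km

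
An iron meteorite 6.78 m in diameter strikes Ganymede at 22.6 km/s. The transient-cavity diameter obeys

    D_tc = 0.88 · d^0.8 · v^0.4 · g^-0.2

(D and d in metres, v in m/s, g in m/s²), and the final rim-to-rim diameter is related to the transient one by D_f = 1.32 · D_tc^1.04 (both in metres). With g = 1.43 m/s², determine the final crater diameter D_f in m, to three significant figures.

v = 22600 m/s.
d^0.8 = 6.78^0.8 = 4.624
v^0.4 = 22600^0.4 = 55.16
g^-0.2 = 1.43^-0.2 = 0.9310
D_tc = 0.88 × 4.624 × 55.16 × 0.9310 = 209.0 m
D_f = 1.32 × (209.0)^1.04 = 341.6 m

D_f ≈ 342 m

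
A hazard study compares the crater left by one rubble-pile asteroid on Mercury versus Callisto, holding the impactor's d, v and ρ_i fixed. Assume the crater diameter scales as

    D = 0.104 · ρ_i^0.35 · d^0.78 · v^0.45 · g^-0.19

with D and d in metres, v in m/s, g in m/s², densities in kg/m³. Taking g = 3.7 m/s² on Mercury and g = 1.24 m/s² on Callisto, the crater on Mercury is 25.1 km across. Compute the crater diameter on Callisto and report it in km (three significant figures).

All impactor-dependent factors cancel in the ratio, leaving D_Callisto/D_Mercury = (g_Callisto/g_Mercury)^-0.19.
(1.24/3.7)^-0.19 = 0.3351^-0.19 = 1.231
D_Callisto = 1.231 × 25.1 km = 30.9 km

D ≈ 30.9 km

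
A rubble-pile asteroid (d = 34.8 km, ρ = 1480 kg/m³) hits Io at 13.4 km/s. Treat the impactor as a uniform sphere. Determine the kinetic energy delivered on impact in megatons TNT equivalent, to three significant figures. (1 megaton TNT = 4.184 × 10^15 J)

d = 34800 m; v = 13400 m/s.
Mass m = (π/6) ρ d³ = (π/6) × 1480 × (34800)³ = 3.266 × 10^16 kg
E = ½ m v² = 0.5 × 3.266 × 10^16 × (13400)² = 2.932 × 10^24 J
   = 2.932 × 10^24 / 4.184×10^15 = 7.008 × 10^8 Mt

E ≈ 7.01 × 10^8 Mt TNT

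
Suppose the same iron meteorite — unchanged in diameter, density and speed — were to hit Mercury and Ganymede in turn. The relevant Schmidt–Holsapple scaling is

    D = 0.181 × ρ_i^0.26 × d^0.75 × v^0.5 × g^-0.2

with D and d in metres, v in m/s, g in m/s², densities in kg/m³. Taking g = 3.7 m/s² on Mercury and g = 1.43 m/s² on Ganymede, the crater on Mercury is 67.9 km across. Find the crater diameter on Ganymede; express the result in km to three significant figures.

D ≈ 82.1 km

All impactor-dependent factors cancel in the ratio, leaving D_Ganymede/D_Mercury = (g_Ganymede/g_Mercury)^-0.2.
(1.43/3.7)^-0.2 = 0.3865^-0.2 = 1.209
D_Ganymede = 1.209 × 67.9 km = 82.1 km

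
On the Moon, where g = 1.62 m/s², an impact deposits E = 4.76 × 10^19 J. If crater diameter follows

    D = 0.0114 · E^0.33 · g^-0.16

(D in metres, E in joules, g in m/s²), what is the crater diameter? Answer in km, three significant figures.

E^0.33 = (4.76 × 10^19)^0.33 = 3.116 × 10^6
g^-0.16 = 1.62^-0.16 = 0.9257
D = 0.0114 × 3.116 × 10^6 × 0.9257 = 32883 m
   = 32.88 km

D ≈ 32.9 km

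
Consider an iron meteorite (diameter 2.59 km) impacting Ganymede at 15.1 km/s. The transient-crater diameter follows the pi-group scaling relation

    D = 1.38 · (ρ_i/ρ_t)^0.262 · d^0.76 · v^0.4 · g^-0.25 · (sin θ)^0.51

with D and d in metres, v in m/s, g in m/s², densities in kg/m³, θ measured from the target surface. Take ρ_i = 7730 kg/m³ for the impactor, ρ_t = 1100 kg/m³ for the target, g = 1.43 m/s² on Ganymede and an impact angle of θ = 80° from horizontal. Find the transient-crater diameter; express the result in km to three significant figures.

In SI units: d = 2590 m, v = 15100 m/s.
(ρ_i/ρ_t)^0.262 = (7730/1100)^0.262 = 1.667
d^0.76 = 2590^0.76 = 392.7
v^0.4 = 15100^0.4 = 46.95
g^-0.25 = 1.43^-0.25 = 0.9145
(sin 80°)^0.51 = 0.9848^0.51 = 0.9922
D = 1.38 × 1.667 × 392.7 × 46.95 × 0.9145 × 0.9922 = 38485 m
   = 38.49 km

D ≈ 38.5 km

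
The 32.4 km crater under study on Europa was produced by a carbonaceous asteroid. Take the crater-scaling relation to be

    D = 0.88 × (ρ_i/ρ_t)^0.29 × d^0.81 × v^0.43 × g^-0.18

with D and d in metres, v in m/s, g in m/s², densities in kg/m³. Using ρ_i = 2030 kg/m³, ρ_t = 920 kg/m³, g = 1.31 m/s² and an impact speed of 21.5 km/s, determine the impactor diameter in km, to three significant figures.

Rearranging for d: d = [D / (0.88 · (2030/920)^0.29 · 21500^0.43 · 1.31^-0.18)]^(1/0.81).
D = 32400 m.
(2030/920)^0.29 = 1.258
21500^0.43 = 72.94
1.31^-0.18 = 0.9526
Denominator = 0.88 × 1.258 × 72.94 × 0.9526 = 76.92
D / 76.92 = 32400 / 76.92 = 421.2
d = 421.2^(1/0.81) = 421.2^1.2346 = 1739 m

d ≈ 1.74 km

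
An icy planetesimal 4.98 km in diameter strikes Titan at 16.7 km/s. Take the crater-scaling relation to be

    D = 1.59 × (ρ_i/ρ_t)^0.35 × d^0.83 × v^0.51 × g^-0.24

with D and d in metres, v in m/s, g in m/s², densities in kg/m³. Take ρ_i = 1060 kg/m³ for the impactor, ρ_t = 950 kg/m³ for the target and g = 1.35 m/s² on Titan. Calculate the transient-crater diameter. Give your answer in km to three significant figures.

In SI units: d = 4980 m, v = 16700 m/s.
(ρ_i/ρ_t)^0.35 = (1060/950)^0.35 = 1.039
d^0.83 = 4980^0.83 = 1171
v^0.51 = 16700^0.51 = 142.4
g^-0.24 = 1.35^-0.24 = 0.9305
D = 1.59 × 1.039 × 1171 × 142.4 × 0.9305 = 2.563 × 10^5 m
   = 256.3 km

D ≈ 256 km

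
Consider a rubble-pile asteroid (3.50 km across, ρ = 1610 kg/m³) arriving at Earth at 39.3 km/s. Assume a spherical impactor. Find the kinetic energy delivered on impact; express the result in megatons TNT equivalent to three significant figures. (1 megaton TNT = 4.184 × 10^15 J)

d = 3500 m; v = 39300 m/s.
Mass m = (π/6) ρ d³ = (π/6) × 1610 × (3500)³ = 3.614 × 10^13 kg
E = ½ m v² = 0.5 × 3.614 × 10^13 × (39300)² = 2.791 × 10^22 J
   = 2.791 × 10^22 / 4.184×10^15 = 6.671 × 10^6 Mt

E ≈ 6.67 × 10^6 Mt TNT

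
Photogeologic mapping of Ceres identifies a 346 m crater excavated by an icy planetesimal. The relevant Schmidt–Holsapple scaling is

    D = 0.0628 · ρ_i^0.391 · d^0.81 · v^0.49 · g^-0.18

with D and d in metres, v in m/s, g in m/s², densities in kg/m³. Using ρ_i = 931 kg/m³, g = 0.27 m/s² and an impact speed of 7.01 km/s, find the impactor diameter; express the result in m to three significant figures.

Rearranging for d: d = [D / (0.0628 · 931^0.391 · 7010^0.49 · 0.27^-0.18)]^(1/0.81).
931^0.391 = 14.48
7010^0.49 = 76.63
0.27^-0.18 = 1.266
Denominator = 0.0628 × 14.48 × 76.63 × 1.266 = 88.22
D / 88.22 = 346 / 88.22 = 3.922
d = 3.922^(1/0.81) = 3.922^1.2346 = 5.404 m

d ≈ 5.40 m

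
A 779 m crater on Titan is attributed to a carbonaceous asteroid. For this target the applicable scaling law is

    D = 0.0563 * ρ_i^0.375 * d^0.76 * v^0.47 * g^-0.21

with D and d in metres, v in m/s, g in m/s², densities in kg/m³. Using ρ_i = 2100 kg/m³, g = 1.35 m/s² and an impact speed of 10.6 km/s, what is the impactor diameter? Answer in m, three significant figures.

Rearranging for d: d = [D / (0.0563 · 2100^0.375 · 10600^0.47 · 1.35^-0.21)]^(1/0.76).
2100^0.375 = 17.61
10600^0.47 = 77.96
1.35^-0.21 = 0.9389
Denominator = 0.0563 × 17.61 × 77.96 × 0.9389 = 72.57
D / 72.57 = 779 / 72.57 = 10.73
d = 10.73^(1/0.76) = 10.73^1.3158 = 22.70 m

d ≈ 22.7 m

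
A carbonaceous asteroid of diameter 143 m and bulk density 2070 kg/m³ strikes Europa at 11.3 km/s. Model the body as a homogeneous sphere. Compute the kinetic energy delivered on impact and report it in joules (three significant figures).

E ≈ 2.02 × 10^17 J

v = 11300 m/s.
Mass m = (π/6) ρ d³ = (π/6) × 2070 × (143)³ = 3.169 × 10^9 kg
E = ½ m v² = 0.5 × 3.169 × 10^9 × (11300)² = 2.023 × 10^17 J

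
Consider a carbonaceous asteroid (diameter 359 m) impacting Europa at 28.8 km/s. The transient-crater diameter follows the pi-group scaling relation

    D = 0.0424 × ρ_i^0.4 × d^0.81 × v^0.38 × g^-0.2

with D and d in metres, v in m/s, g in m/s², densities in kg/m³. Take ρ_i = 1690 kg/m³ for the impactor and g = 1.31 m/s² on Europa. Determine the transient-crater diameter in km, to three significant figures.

D ≈ 4.56 km

In SI units: v = 28800 m/s.
ρ_i^0.4 = 1690^0.4 = 19.55
d^0.81 = 359^0.81 = 117.4
v^0.38 = 28800^0.38 = 49.50
g^-0.2 = 1.31^-0.2 = 0.9474
D = 0.0424 × 19.55 × 117.4 × 49.50 × 0.9474 = 4564 m
   = 4.564 km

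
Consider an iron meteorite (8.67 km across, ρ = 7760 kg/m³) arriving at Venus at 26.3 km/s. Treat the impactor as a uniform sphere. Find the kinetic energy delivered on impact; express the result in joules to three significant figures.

d = 8670 m; v = 26300 m/s.
Mass m = (π/6) ρ d³ = (π/6) × 7760 × (8670)³ = 2.648 × 10^15 kg
E = ½ m v² = 0.5 × 2.648 × 10^15 × (26300)² = 9.158 × 10^23 J

E ≈ 9.16 × 10^23 J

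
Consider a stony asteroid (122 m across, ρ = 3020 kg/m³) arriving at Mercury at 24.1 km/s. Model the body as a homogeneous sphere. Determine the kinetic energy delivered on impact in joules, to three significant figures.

E ≈ 8.34 × 10^17 J

v = 24100 m/s.
Mass m = (π/6) ρ d³ = (π/6) × 3020 × (122)³ = 2.871 × 10^9 kg
E = ½ m v² = 0.5 × 2.871 × 10^9 × (24100)² = 8.338 × 10^17 J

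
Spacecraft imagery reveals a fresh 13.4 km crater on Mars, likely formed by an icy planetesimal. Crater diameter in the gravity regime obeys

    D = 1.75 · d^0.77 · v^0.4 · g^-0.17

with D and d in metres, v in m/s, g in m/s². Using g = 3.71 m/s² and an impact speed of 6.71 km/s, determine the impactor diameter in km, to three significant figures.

d ≈ 1.52 km

Rearranging for d: d = [D / (1.75 · 6710^0.4 · 3.71^-0.17)]^(1/0.77).
D = 13400 m.
6710^0.4 = 33.94
3.71^-0.17 = 0.8002
Denominator = 1.75 × 33.94 × 0.8002 = 47.53
D / 47.53 = 13400 / 47.53 = 281.9
d = 281.9^(1/0.77) = 281.9^1.2987 = 1520 m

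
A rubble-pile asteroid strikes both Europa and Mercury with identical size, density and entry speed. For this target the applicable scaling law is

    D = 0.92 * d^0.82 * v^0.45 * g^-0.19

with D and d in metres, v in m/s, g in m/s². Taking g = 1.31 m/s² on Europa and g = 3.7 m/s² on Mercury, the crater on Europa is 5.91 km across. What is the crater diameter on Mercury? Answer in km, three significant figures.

D ≈ 4.85 km

All impactor-dependent factors cancel in the ratio, leaving D_Mercury/D_Europa = (g_Mercury/g_Europa)^-0.19.
(3.7/1.31)^-0.19 = 2.824^-0.19 = 0.8210
D_Mercury = 0.8210 × 5.91 km = 4.85 km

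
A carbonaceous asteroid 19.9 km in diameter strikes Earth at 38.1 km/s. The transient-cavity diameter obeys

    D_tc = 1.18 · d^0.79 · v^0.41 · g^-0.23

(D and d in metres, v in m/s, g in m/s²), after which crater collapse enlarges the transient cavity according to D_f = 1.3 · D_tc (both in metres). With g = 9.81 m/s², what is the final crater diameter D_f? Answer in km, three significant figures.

D_f ≈ 171 km

In SI: d = 19900 m, v = 38100 m/s.
d^0.79 = 19900^0.79 = 2489
v^0.41 = 38100^0.41 = 75.54
g^-0.23 = 9.81^-0.23 = 0.5914
D_tc = 1.18 × 2489 × 75.54 × 0.5914 = 1.312 × 10^5 m
D_f = 1.3 × 1.312 × 10^5 = 1.706 × 10^5 m
     = 170.6 km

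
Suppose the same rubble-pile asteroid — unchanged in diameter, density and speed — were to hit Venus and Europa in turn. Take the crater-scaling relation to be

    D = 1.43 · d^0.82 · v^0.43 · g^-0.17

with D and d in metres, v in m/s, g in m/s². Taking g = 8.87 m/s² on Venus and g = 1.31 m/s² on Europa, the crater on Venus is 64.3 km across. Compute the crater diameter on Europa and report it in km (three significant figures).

All impactor-dependent factors cancel in the ratio, leaving D_Europa/D_Venus = (g_Europa/g_Venus)^-0.17.
(1.31/8.87)^-0.17 = 0.1477^-0.17 = 1.384
D_Europa = 1.384 × 64.3 km = 89.0 km

D ≈ 89.0 km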